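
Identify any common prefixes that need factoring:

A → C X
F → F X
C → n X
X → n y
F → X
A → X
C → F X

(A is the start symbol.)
Left-factoring is needed when two productions for the same non-terminal
share a common prefix on the right-hand side.

Productions for A:
  A → C X
  A → X
Productions for F:
  F → F X
  F → X
Productions for C:
  C → n X
  C → F X

No common prefixes found.

Answer: No, left-factoring is not needed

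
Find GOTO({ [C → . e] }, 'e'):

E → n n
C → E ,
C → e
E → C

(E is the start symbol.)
GOTO(I, 'e') = CLOSURE({ [A → αX.β] : [A → α.Xβ] ∈ I, X = 'e' })

Items with dot before 'e', with the dot advanced:
  [C → . e] → [C → e .]
Closure adds nothing (no advanced item has the dot before a non-terminal).

GOTO = { [C → e .] }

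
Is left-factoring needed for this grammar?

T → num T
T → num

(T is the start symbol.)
Left-factoring is needed when two productions for the same non-terminal
share a common prefix on the right-hand side.

Productions for T:
  T → num T
  T → num

Found common prefix 'num' in productions for T

Answer: Yes, T has productions with common prefix 'num'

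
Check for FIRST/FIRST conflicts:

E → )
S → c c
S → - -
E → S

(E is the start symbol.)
No FIRST/FIRST conflicts.

FIRST sets of the non-terminals at (or reachable through a nullable prefix from) the front of some alternative:
  FIRST(S) = { '-', 'c' }

Productions for E:
  E → ): FIRST = { ')' }
  E → S: FIRST = { '-', 'c' }
Productions for S:
  S → c c: FIRST = { 'c' }
  S → - -: FIRST = { '-' }

All alternatives of each non-terminal have pairwise disjoint FIRST sets.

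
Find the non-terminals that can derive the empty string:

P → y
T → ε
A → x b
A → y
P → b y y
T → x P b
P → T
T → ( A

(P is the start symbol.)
{ 'P', 'T' }

ε-productions: T → ε
So T is immediately nullable.
P → T: every symbol on the right is nullable, so P is nullable too.
No further non-terminal can be added: every production for the remaining non-terminals contains a terminal or a non-nullable non-terminal.
Nullable = { 'P', 'T' }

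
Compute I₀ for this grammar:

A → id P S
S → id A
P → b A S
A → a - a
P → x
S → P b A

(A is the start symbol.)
First, augment the grammar with A' → A
I₀ = CLOSURE({ [A' → . A] }):
  [A' → . A] has the dot before A: add [A → . id P S], [A → . a - a]
No further items can be added.

I₀ = { [A → . a - a], [A → . id P S], [A' → . A] }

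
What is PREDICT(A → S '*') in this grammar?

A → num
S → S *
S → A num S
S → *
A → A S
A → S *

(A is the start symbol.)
PREDICT(A → S '*') = (FIRST(RHS) \ {ε}) ∪ (FOLLOW(A) if ε ∈ FIRST(RHS), i.e. RHS ⇒* ε)
FIRST(S) = { '*', 'num' }
FIRST(S '*') = { '*', 'num' }
ε ∉ FIRST(S '*'), so FOLLOW(A) is not added.
PREDICT(A → S '*') = { '*', 'num' }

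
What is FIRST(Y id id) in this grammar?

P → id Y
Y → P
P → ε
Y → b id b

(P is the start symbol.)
FIRST sets of the non-terminals involved (from the grammar, by fixed-point iteration):
  FIRST(Y) = { 'b', 'id', ε }

To compute FIRST(Y id id), process the symbols left to right:
Symbol Y is a non-terminal. Add FIRST(Y) \ {ε} = { 'b', 'id' }
Y is nullable (ε ∈ FIRST(Y)), continue to the next symbol.
Symbol id is a terminal. Add 'id' and stop.
FIRST(Y id id) = { 'b', 'id' }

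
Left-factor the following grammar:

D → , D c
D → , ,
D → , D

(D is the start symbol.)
D → , D'
D' → D D''
D'' → c
D'' → ε
D' → ,

Left-factoring transforms A → αβ₁ | αβ₂ into A → αA' and A' → β₁ | β₂
(α is the longest common prefix among the alternatives). Repeat until
no nonterminal has two alternatives with a common prefix.

Round 1: D has alternatives sharing prefix ','. Introduce D': D → , D'
  Add: D' → D c
  Add: D' → ,
  Add: D' → D

Round 2: D' has alternatives sharing prefix 'D'. Introduce D'': D' → D D''
  Add: D'' → c
  Add: D'' → ε

No remaining common prefixes — done.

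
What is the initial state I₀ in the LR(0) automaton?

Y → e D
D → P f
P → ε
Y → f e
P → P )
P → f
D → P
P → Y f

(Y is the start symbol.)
First, augment the grammar with Y' → Y
I₀ = CLOSURE({ [Y' → . Y] }):
  [Y' → . Y] has the dot before Y: add [Y → . e D], [Y → . f e]
No further items can be added.

I₀ = { [Y → . e D], [Y → . f e], [Y' → . Y] }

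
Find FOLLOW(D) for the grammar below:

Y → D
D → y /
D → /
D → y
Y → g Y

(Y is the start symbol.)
{ $ }

In Y → D: D is at the end, add FOLLOW(Y)

The FOLLOW sets referred to above (computed the same way, to a fixed point):
  FOLLOW(Y) = { $ }

Taking the union: FOLLOW(D) = { $ }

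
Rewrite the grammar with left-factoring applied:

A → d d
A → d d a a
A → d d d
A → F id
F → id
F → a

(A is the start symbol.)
A → d d A'
A' → ε
A' → a a
A' → d
A → F id
F → id
F → a

Left-factoring transforms A → αβ₁ | αβ₂ into A → αA' and A' → β₁ | β₂
(α is the longest common prefix among the alternatives). Repeat until
no nonterminal has two alternatives with a common prefix.

Round 1: A has alternatives sharing prefix 'd d'. Introduce A': A → d d A'
  Add: A' → ε
  Add: A' → a a
  Add: A' → d

No remaining common prefixes — done.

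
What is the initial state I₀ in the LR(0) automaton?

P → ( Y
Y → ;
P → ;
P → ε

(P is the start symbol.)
{ [P → . ( Y], [P → . ;], [P → .], [P' → . P] }

First, augment the grammar with P' → P
I₀ = CLOSURE({ [P' → . P] }):
  [P' → . P] has the dot before P: add [P → . ( Y], [P → . ;], [P → .]
No further items can be added.

I₀ = { [P → . ( Y], [P → . ;], [P → .], [P' → . P] }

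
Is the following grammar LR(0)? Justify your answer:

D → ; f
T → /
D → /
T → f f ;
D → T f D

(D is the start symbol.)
Augment with D' → D and build the canonical LR(0) collection (I0 = CLOSURE({[D' → . D]}), then GOTO on every symbol after a dot until no new states appear). It has 11 states:
  I0: { [D → . /], [D → . ; f], [D → . T f D], [D' → . D], [T → . /], [T → . f f ;] }  — shift
  I1: { [D → / .], [T → / .] }  — 2 reduces
  I2: { [D → ; . f] }  — shift
  I3: { [D' → D .] }  — accept
  I4: { [D → T . f D] }  — shift
  I5: { [T → f . f ;] }  — shift
  I6: { [T → f f . ;] }  — shift
  I7: { [T → f f ; .] }  — reduce
  I8: { [D → . /], [D → . ; f], [D → . T f D], [D → T f . D], [T → . /], [T → . f f ;] }  — shift
  I9: { [D → T f D .] }  — reduce
  I10: { [D → ; f .] }  — reduce

Conflict in state I1:
  Reduce-reduce conflict: [D → / .] and [T → / .]
So the grammar is NOT LR(0).

Answer: No. Reduce-reduce conflict: [D → / .] and [T → / .]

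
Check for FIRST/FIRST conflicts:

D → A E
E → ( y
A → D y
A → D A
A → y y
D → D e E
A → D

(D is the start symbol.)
A FIRST/FIRST conflict occurs when two productions N → α and N → β for the same non-terminal have FIRST(α) ∩ FIRST(β) ≠ ∅ (with ε ∈ FIRST of a nullable right-hand side, so two nullable alternatives also conflict).

FIRST sets of the non-terminals at (or reachable through a nullable prefix from) the front of some alternative:
  FIRST(A) = { 'y' }
  FIRST(D) = { 'y' }

Productions for D:
  D → A E: FIRST = { 'y' }
  D → D e E: FIRST = { 'y' }
Productions for A:
  A → D y: FIRST = { 'y' }
  A → D A: FIRST = { 'y' }
  A → y y: FIRST = { 'y' }
  A → D: FIRST = { 'y' }
E has only one production, so no FIRST/FIRST conflict is possible there.

Conflict for D: D → A E and D → D e E
  Overlap: { 'y' }
Conflict for A: A → D y and A → D A
  Overlap: { 'y' }
Conflict for A: A → D y and A → y y
  Overlap: { 'y' }
Conflict for A: A → D y and A → D
  Overlap: { 'y' }
Conflict for A: A → D A and A → y y
  Overlap: { 'y' }
Conflict for A: A → D A and A → D
  Overlap: { 'y' }
Conflict for A: A → y y and A → D
  Overlap: { 'y' }

Answer: Yes. D → A E / D → D e E on { 'y' }; A → D y / A → D A on { 'y' }; A → D y / A → y y on { 'y' }; A → D y / A → D on { 'y' }; A → D A / A → y y on { 'y' }; A → D A / A → D on { 'y' }; A → y y / A → D on { 'y' }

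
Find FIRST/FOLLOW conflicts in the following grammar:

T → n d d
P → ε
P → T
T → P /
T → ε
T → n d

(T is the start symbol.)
A FIRST/FOLLOW conflict occurs when a non-terminal N has a nullable alternative N → β (β ⇒* ε) and another alternative N → α with FIRST(α) ∩ FOLLOW(N) ≠ ∅: on such a lookahead the parser cannot decide between expanding α and letting N vanish via β.

Nullable non-terminals: P, T.
FIRST sets used below: FIRST(T) = { '/', 'n', ε }, FIRST(P) = { '/', 'n', ε }

P: nullable alternative(s) P → ε, P → T; FOLLOW(P) = { '/' }
  P → ε: FIRST \ {ε} = { } — disjoint from FOLLOW(P)
  P → T: FIRST \ {ε} = { '/', 'n' } — overlaps FOLLOW(P) on { '/' }: CONFLICT

T: nullable alternative(s) T → ε; FOLLOW(T) = { $, '/' }
  T → n d d: FIRST \ {ε} = { 'n' } — disjoint from FOLLOW(T)
  T → P /: FIRST \ {ε} = { '/', 'n' } — overlaps FOLLOW(T) on { '/' }: CONFLICT
  T → ε: FIRST \ {ε} = { } — this is the only nullable alternative, skip
  T → n d: FIRST \ {ε} = { 'n' } — disjoint from FOLLOW(T)

So the grammar has 2 FIRST/FOLLOW conflicts (marked CONFLICT above).

Answer: Yes. T → P '/' with FOLLOW(T) on { '/' }; P → T with FOLLOW(P) on { '/' }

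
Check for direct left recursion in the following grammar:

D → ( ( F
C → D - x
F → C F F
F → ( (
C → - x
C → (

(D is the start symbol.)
Direct left recursion occurs when N → N α for some non-terminal N (the right-hand side begins with the left-hand side itself).

D → ( ( F: starts with '('
C → D - x: starts with D
F → C F F: starts with C
F → ( (: starts with '('
C → - x: starts with '-'
C → (: starts with '('

No direct left recursion found.

Answer: No direct left recursion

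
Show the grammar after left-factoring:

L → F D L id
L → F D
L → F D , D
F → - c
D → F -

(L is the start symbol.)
Left-factoring transforms A → αβ₁ | αβ₂ into A → αA' and A' → β₁ | β₂
(α is the longest common prefix among the alternatives). Repeat until
no nonterminal has two alternatives with a common prefix.

Round 1: L has alternatives sharing prefix 'F D'. Introduce L': L → F D L'
  Add: L' → L id
  Add: L' → ε
  Add: L' → , D

No remaining common prefixes — done.

Resulting grammar:
L → F D L'
L' → L id
L' → ε
L' → , D
F → - c
D → F -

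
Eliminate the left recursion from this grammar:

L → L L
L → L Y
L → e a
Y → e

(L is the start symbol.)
L → e a L'
L' → L L'
L' → Y L'
L' → ε
Y → e

L is directly left-recursive. The standard transformation for
  A → A α₁ | ... | A α_m | β₁ | ... | β_n
is
  A  → β₁ A' | ... | β_n A'
  A' → α₁ A' | ... | α_m A' | ε

L → e a becomes L → e a L'
L → L L becomes L' → L L'
L → L Y becomes L' → Y L'
Add L' → ε

Productions for other non-terminals are unchanged:
  Y → e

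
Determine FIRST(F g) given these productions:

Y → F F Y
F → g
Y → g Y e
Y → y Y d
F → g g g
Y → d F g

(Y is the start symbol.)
FIRST sets of the non-terminals involved (from the grammar, by fixed-point iteration):
  FIRST(F) = { 'g' }

To compute FIRST(F g), process the symbols left to right:
Symbol F is a non-terminal. Add FIRST(F) \ {ε} = { 'g' }
F is not nullable (ε ∉ FIRST(F)), so stop here.
FIRST(F g) = { 'g' }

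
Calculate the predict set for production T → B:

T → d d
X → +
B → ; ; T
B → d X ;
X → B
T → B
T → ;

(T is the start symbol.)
PREDICT(T → B) = (FIRST(RHS) \ {ε}) ∪ (FOLLOW(T) if ε ∈ FIRST(RHS), i.e. RHS ⇒* ε)
FIRST(B) = { ';', 'd' }
FIRST(B) = { ';', 'd' }
ε ∉ FIRST(B), so FOLLOW(T) is not added.
PREDICT(T → B) = { ';', 'd' }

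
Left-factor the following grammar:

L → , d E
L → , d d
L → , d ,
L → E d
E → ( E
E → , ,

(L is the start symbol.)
Left-factoring transforms A → αβ₁ | αβ₂ into A → αA' and A' → β₁ | β₂
(α is the longest common prefix among the alternatives). Repeat until
no nonterminal has two alternatives with a common prefix.

Round 1: L has alternatives sharing prefix ', d'. Introduce L': L → , d L'
  Add: L' → E
  Add: L' → d
  Add: L' → ,

No remaining common prefixes — done.

Resulting grammar:
L → , d L'
L' → E
L' → d
L' → ,
L → E d
E → ( E
E → , ,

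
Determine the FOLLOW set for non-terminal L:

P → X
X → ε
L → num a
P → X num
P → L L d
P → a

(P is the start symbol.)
{ 'd', 'num' }

To compute FOLLOW(L), find every occurrence of L on a right-hand side N → α L β: add FIRST(β) \ {ε}, and if β is empty or nullable also add FOLLOW(N). Iterate to a fixed point.

In P → L L d: L is followed by L d, add FIRST(L d) \ {ε} = { 'num' }
In P → L L d: L is followed by d, add FIRST(d) \ {ε} = { 'd' }

Taking the union: FOLLOW(L) = { 'd', 'num' }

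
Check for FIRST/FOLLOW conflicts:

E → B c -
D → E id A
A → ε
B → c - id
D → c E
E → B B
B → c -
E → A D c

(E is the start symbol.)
A FIRST/FOLLOW conflict occurs when a non-terminal N has a nullable alternative N → β (β ⇒* ε) and another alternative N → α with FIRST(α) ∩ FOLLOW(N) ≠ ∅: on such a lookahead the parser cannot decide between expanding α and letting N vanish via β.

Nullable non-terminals: A.
A has a nullable alternative but only one production, so nothing to check.

B, D, E have no nullable alternative, so no FIRST/FOLLOW check is needed there.

No FIRST/FOLLOW conflicts found.

Answer: No FIRST/FOLLOW conflicts.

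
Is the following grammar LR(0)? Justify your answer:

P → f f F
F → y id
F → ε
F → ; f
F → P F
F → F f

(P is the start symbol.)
No. Shift-reduce conflict between [F → .] and [F → . ; f]

A grammar is LR(0) if no state in the canonical LR(0) collection has:
  - both a shift item (dot before a terminal) and a complete item (shift-reduce conflict), or
  - two or more complete items (reduce-reduce conflict; the accept item [P' → P .] counts as a complete item here).

Augment with P' → P and build the canonical LR(0) collection (I0 = CLOSURE({[P' → . P]}), then GOTO on every symbol after a dot until no new states appear). It has 12 states:
  I0: { [P → . f f F], [P' → . P] }  — shift
  I1: { [P' → P .] }  — accept
  I2: { [P → f . f F] }  — shift
  I3: { [F → . ; f], [F → . F f], [F → . P F], [F → . y id], [F → .], [P → . f f F], [P → f f . F] }  — shift, reduce
  I4: { [F → ; . f] }  — shift
  I5: { [F → F . f], [P → f f F .] }  — shift, reduce
  I6: { [F → . ; f], [F → . F f], [F → . P F], [F → . y id], [F → .], [F → P . F], [P → . f f F] }  — shift, reduce
  I7: { [F → y . id] }  — shift
  I8: { [F → y id .] }  — reduce
  I9: { [F → F . f], [F → P F .] }  — shift, reduce
  I10: { [F → F f .] }  — reduce
  I11: { [F → ; f .] }  — reduce

Conflict in state I3:
  Shift-reduce conflict between [F → .] and [F → . ; f]
So the grammar is NOT LR(0).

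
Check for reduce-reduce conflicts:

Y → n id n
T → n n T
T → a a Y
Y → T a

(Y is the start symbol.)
No reduce-reduce conflicts

Augment with Y' → Y and build the canonical LR(0) collection (I0 = CLOSURE({[Y' → . Y]}), then GOTO on every symbol after a dot until no new states appear). It has 13 states:
  I0: { [T → . a a Y], [T → . n n T], [Y → . T a], [Y → . n id n], [Y' → . Y] }  — shift
  I1: { [Y → T . a] }  — shift
  I2: { [Y' → Y .] }  — accept
  I3: { [T → a . a Y] }  — shift
  I4: { [T → n . n T], [Y → n . id n] }  — shift
  I5: { [Y → n id . n] }  — shift
  I6: { [T → . a a Y], [T → . n n T], [T → n n . T] }  — shift
  I7: { [T → n n T .] }  — reduce
  I8: { [T → n . n T] }  — shift
  I9: { [Y → n id n .] }  — reduce
  I10: { [T → . a a Y], [T → . n n T], [T → a a . Y], [Y → . T a], [Y → . n id n] }  — shift
  I11: { [T → a a Y .] }  — reduce
  I12: { [Y → T a .] }  — reduce

No state contains more than one complete item.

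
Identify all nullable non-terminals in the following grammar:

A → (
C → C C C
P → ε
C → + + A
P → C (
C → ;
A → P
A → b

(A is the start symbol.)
{ 'A', 'P' }

A non-terminal is nullable if it can derive ε (the empty string): either it has an ε-production, or it has a production whose right-hand side consists entirely of nullable non-terminals.

ε-productions: P → ε
So P is immediately nullable.
A → P: every symbol on the right is nullable, so A is nullable too.
No further non-terminal can be added: every production for the remaining non-terminals contains a terminal or a non-nullable non-terminal.
Nullable = { 'A', 'P' }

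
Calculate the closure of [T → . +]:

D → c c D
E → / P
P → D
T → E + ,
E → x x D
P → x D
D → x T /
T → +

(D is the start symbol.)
Start with: [T → . +]
The dot precedes the terminal '+', so nothing is added.

CLOSURE = { [T → . +] }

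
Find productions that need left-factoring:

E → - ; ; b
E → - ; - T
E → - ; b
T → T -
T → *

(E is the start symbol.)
Yes, E has productions with common prefix '- ;'

Left-factoring is needed when two productions for the same non-terminal
share a common prefix on the right-hand side.

Productions for E:
  E → - ; ; b
  E → - ; - T
  E → - ; b
Productions for T:
  T → T -
  T → *

Found common prefix '- ;' in productions for E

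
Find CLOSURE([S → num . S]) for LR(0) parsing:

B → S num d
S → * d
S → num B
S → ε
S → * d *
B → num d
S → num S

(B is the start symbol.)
To compute CLOSURE, for each item [A → α.Bβ] where B is a non-terminal, add [B → .γ] for all productions B → γ; repeat for the newly added items until nothing changes.

Start with: [S → num . S]
  [S → num . S] has the dot before S: add [S → . * d], [S → . num B], [S → .], [S → . * d *], [S → . num S]
No further items can be added.

CLOSURE = { [S → . * d *], [S → . * d], [S → . num B], [S → . num S], [S → .], [S → num . S] }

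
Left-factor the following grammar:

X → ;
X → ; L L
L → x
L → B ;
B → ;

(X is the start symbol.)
Left-factoring transforms A → αβ₁ | αβ₂ into A → αA' and A' → β₁ | β₂
(α is the longest common prefix among the alternatives). Repeat until
no nonterminal has two alternatives with a common prefix.

Round 1: X has alternatives sharing prefix ';'. Introduce X': X → ; X'
  Add: X' → ε
  Add: X' → L L

No remaining common prefixes — done.

Resulting grammar:
X → ; X'
X' → ε
X' → L L
L → x
L → B ;
B → ;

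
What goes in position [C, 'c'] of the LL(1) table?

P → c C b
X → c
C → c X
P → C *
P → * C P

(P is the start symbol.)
C → c X

To find M[C, 'c'], we find productions for C where 'c' is in the predict set (PREDICT(N → α) = (FIRST(α) \ {ε}) ∪ (FOLLOW(N) if α ⇒* ε)).

C → c X: PREDICT = { 'c' }
  'c' is in predict set, so this production goes in M[C, 'c']

M[C, 'c'] = C → c X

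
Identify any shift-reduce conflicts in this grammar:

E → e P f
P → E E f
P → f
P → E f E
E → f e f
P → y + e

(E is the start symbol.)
Yes — I8: [P → f .] vs [E → f . e f]; I17: [E → f e f .] vs [E → f . e f]

A shift-reduce conflict occurs when an LR(0) state has both:
  - a complete (reduce) item [A → α .] (dot at the end), and
  - a shift item [B → β . c γ] (dot before a terminal).

Augment with E' → E and build the canonical LR(0) collection (I0 = CLOSURE({[E' → . E]}), then GOTO on every symbol after a dot until no new states appear). It has 19 states:
  I0: { [E → . e P f], [E → . f e f], [E' → . E] }  — shift
  I1: { [E' → E .] }  — accept
  I2: { [E → . e P f], [E → . f e f], [E → e . P f], [P → . E E f], [P → . E f E], [P → . f], [P → . y + e] }  — shift
  I3: { [E → f . e f] }  — shift
  I4: { [E → f e . f] }  — shift
  I5: { [E → f e f .] }  — reduce
  I6: { [E → . e P f], [E → . f e f], [P → E . E f], [P → E . f E] }  — shift
  I7: { [E → e P . f] }  — shift
  I8: { [E → f . e f], [P → f .] }  — shift, reduce
  I9: { [P → y . + e] }  — shift
  I10: { [P → y + . e] }  — shift
  I11: { [P → y + e .] }  — reduce
  I12: { [E → e P f .] }  — reduce
  I13: { [P → E E . f] }  — shift
  I14: { [E → . e P f], [E → . f e f], [E → f . e f], [P → E f . E] }  — shift
  I15: { [P → E f E .] }  — reduce
  I16: { [E → . e P f], [E → . f e f], [E → e . P f], [E → f e . f], [P → . E E f], [P → . E f E], [P → . f], [P → . y + e] }  — shift
  I17: { [E → f . e f], [E → f e f .], [P → f .] }  — shift, 2 reduces
  I18: { [P → E E f .] }  — reduce

I8 contains reduce item [P → f .] and shift item [E → f . e f] — shift-reduce conflict.
I17 contains reduce items [E → f e f .], [P → f .] and shift item [E → f . e f] — shift-reduce conflict.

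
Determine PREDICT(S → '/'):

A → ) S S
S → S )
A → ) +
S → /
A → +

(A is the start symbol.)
PREDICT(S → '/') = (FIRST(RHS) \ {ε}) ∪ (FOLLOW(S) if ε ∈ FIRST(RHS), i.e. RHS ⇒* ε)
FIRST('/') = { '/' }
ε ∉ FIRST('/'), so FOLLOW(S) is not added.
PREDICT(S → '/') = { '/' }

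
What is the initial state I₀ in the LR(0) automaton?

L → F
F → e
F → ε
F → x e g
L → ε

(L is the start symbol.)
{ [F → . e], [F → . x e g], [F → .], [L → . F], [L → .], [L' → . L] }

First, augment the grammar with L' → L
I₀ = CLOSURE({ [L' → . L] }):
  [L' → . L] has the dot before L: add [L → . F], [L → .]
  [L → . F] has the dot before F: add [F → . e], [F → .], [F → . x e g]
No further items can be added.

I₀ = { [F → . e], [F → . x e g], [F → .], [L → . F], [L → .], [L' → . L] }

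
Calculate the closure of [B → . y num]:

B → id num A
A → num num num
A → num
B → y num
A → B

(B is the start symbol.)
To compute CLOSURE, for each item [A → α.Bβ] where B is a non-terminal, add [B → .γ] for all productions B → γ; repeat for the newly added items until nothing changes.

Start with: [B → . y num]
The dot precedes the terminal y, so nothing is added.

CLOSURE = { [B → . y num] }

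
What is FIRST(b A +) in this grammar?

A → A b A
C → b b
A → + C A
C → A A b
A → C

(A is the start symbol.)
{ 'b' }

To compute FIRST(b A +), process the symbols left to right:
Symbol b is a terminal. Add 'b' and stop.
FIRST(b A +) = { 'b' }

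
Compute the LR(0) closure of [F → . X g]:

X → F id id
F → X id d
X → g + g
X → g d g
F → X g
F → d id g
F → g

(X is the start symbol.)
To compute CLOSURE, for each item [A → α.Bβ] where B is a non-terminal, add [B → .γ] for all productions B → γ; repeat for the newly added items until nothing changes.

Start with: [F → . X g]
  [F → . X g] has the dot before X: add [X → . F id id], [X → . g + g], [X → . g d g]
  [X → . F id id] has the dot before F: add [F → . X id d], [F → . d id g], [F → . g]
No further items can be added.

CLOSURE = { [F → . X g], [F → . X id d], [F → . d id g], [F → . g], [X → . F id id], [X → . g + g], [X → . g d g] }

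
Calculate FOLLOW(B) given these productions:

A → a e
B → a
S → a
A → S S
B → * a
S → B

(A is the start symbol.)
{ $, '*', 'a' }

To compute FOLLOW(B), find every occurrence of B on a right-hand side N → α B β: add FIRST(β) \ {ε}, and if β is empty or nullable also add FOLLOW(N). Iterate to a fixed point.

In S → B: B is at the end, add FOLLOW(S)

The FOLLOW sets referred to above (computed the same way, to a fixed point):
  FOLLOW(S) = { $, '*', 'a' }

Taking the union: FOLLOW(B) = { $, '*', 'a' }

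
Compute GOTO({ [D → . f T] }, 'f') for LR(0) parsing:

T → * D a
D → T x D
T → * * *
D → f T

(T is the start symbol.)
{ [D → f . T], [T → . * * *], [T → . * D a] }

GOTO(I, 'f') = CLOSURE({ [A → αX.β] : [A → α.Xβ] ∈ I, X = 'f' })

Items with dot before 'f', with the dot advanced:
  [D → . f T] → [D → f . T]
Closure of the advanced items:
  [D → f . T] has the dot before T: add [T → . * D a], [T → . * * *]

GOTO = { [D → f . T], [T → . * * *], [T → . * D a] }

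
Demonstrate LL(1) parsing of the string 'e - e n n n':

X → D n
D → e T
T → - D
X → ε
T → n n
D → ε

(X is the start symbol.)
LL(1) parsing maintains a stack (initially the start symbol over $) and the input. At each step: if the stack top is a terminal, match it against the current input token; if it is a non-terminal N, replace it with the RHS of M[N, lookahead] (the unique production whose predict set contains the lookahead).

Stack is shown with the top on the left.

Stack    Input          Action
------------------------------
X $      e - e n n n $  output X → D n
D n $    e - e n n n $  output D → e T
e T n $  e - e n n n $  match 'e'
T n $    - e n n n $    output T → - D
- D n $  - e n n n $    match '-'
D n $    e n n n $      output D → e T
e T n $  e n n n $      match 'e'
T n $    n n n $        output T → n n
n n n $  n n n $        match 'n'
n n $    n n $          match 'n'
n $      n $            match 'n'
$        $              accept

The string is accepted.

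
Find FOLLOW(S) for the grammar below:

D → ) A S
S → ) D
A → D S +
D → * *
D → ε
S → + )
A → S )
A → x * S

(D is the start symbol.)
In D → ) A S: S is at the end, add FOLLOW(D)
In A → D S +: S is followed by '+', add FIRST('+') \ {ε} = { '+' }
In A → S ): S is followed by ')', add FIRST(')') \ {ε} = { ')' }
In A → x * S: S is at the end, add FOLLOW(A)

The FOLLOW sets referred to above (computed the same way, to a fixed point):
  FOLLOW(D) = { $, ')', '+' }
  FOLLOW(A) = { ')', '+' }

Taking the union: FOLLOW(S) = { $, ')', '+' }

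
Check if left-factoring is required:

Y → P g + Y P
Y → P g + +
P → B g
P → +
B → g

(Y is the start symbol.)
Yes, Y has productions with common prefix 'P g +'

Left-factoring is needed when two productions for the same non-terminal
share a common prefix on the right-hand side.

Productions for Y:
  Y → P g + Y P
  Y → P g + +
Productions for P:
  P → B g
  P → +

Found common prefix 'P g +' in productions for Y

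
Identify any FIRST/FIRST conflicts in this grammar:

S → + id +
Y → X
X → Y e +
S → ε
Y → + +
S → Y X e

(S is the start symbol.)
Yes. S → '+' id '+' / S → Y X e on { '+' }; Y → X / Y → '+' '+' on { '+' }

FIRST sets of the non-terminals at (or reachable through a nullable prefix from) the front of some alternative:
  FIRST(Y) = { '+' }
  FIRST(X) = { '+' }

Productions for S:
  S → + id +: FIRST = { '+' }
  S → ε: FIRST = { ε }
  S → Y X e: FIRST = { '+' }
Productions for Y:
  Y → X: FIRST = { '+' }
  Y → + +: FIRST = { '+' }
X has only one production, so no FIRST/FIRST conflict is possible there.

Conflict for S: S → + id + and S → Y X e
  Overlap: { '+' }
Conflict for Y: Y → X and Y → + +
  Overlap: { '+' }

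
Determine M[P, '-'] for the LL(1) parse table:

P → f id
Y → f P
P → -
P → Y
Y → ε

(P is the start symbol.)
P → -

To find M[P, '-'], we find productions for P where '-' is in the predict set (PREDICT(N → α) = (FIRST(α) \ {ε}) ∪ (FOLLOW(N) if α ⇒* ε)).

Relevant sets:
  FIRST(Y) = { 'f', ε }
  FOLLOW(P) = { $ }

P → f id: PREDICT = { 'f' }
P → -: PREDICT = { '-' }
  '-' is in predict set, so this production goes in M[P, '-']
P → Y: PREDICT = { $, 'f' }

M[P, '-'] = P → -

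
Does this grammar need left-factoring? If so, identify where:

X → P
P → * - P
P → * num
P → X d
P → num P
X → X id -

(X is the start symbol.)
Yes, P has productions with common prefix '*'

Left-factoring is needed when two productions for the same non-terminal
share a common prefix on the right-hand side.

Productions for X:
  X → P
  X → X id -
Productions for P:
  P → * - P
  P → * num
  P → X d
  P → num P

Found common prefix '*' in productions for P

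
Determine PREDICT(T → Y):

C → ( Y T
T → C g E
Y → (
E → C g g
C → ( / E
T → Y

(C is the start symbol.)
PREDICT(T → Y) = (FIRST(RHS) \ {ε}) ∪ (FOLLOW(T) if ε ∈ FIRST(RHS), i.e. RHS ⇒* ε)
FIRST(Y) = { '(' }
FIRST(Y) = { '(' }
ε ∉ FIRST(Y), so FOLLOW(T) is not added.
PREDICT(T → Y) = { '(' }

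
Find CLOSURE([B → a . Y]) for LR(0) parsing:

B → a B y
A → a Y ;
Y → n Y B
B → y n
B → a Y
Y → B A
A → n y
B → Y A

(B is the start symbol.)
To compute CLOSURE, for each item [A → α.Bβ] where B is a non-terminal, add [B → .γ] for all productions B → γ; repeat for the newly added items until nothing changes.

Start with: [B → a . Y]
  [B → a . Y] has the dot before Y: add [Y → . n Y B], [Y → . B A]
  [Y → . B A] has the dot before B: add [B → . a B y], [B → . y n], [B → . a Y], [B → . Y A]
No further items can be added.

CLOSURE = { [B → . Y A], [B → . a B y], [B → . a Y], [B → . y n], [B → a . Y], [Y → . B A], [Y → . n Y B] }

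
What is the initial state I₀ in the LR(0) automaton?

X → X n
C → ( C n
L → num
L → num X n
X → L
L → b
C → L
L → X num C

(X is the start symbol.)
First, augment the grammar with X' → X
I₀ = CLOSURE({ [X' → . X] }):
  [X' → . X] has the dot before X: add [X → . X n], [X → . L]
  [X → . L] has the dot before L: add [L → . num], [L → . num X n], [L → . b], [L → . X num C]
No further items can be added.

I₀ = { [L → . X num C], [L → . b], [L → . num X n], [L → . num], [X → . L], [X → . X n], [X' → . X] }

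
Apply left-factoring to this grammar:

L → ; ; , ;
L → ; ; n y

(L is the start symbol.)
L → ; ; L'
L' → , ;
L' → n y

Left-factoring transforms A → αβ₁ | αβ₂ into A → αA' and A' → β₁ | β₂
(α is the longest common prefix among the alternatives). Repeat until
no nonterminal has two alternatives with a common prefix.

Round 1: L has alternatives sharing prefix '; ;'. Introduce L': L → ; ; L'
  Add: L' → , ;
  Add: L' → n y

No remaining common prefixes — done.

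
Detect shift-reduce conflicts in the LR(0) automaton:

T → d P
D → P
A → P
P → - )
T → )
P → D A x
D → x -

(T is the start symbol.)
No shift-reduce conflicts

A shift-reduce conflict occurs when an LR(0) state has both:
  - a complete (reduce) item [A → α .] (dot at the end), and
  - a shift item [B → β . c γ] (dot before a terminal).

Augment with T' → T and build the canonical LR(0) collection (I0 = CLOSURE({[T' → . T]}), then GOTO on every symbol after a dot until no new states appear). It has 13 states:
  I0: { [T → . )], [T → . d P], [T' → . T] }  — shift
  I1: { [T → ) .] }  — reduce
  I2: { [T' → T .] }  — accept
  I3: { [D → . P], [D → . x -], [P → . - )], [P → . D A x], [T → d . P] }  — shift
  I4: { [P → - . )] }  — shift
  I5: { [A → . P], [D → . P], [D → . x -], [P → . - )], [P → . D A x], [P → D . A x] }  — shift
  I6: { [D → P .], [T → d P .] }  — 2 reduces
  I7: { [D → x . -] }  — shift
  I8: { [D → x - .] }  — reduce
  I9: { [P → D A . x] }  — shift
  I10: { [A → P .], [D → P .] }  — 2 reduces
  I11: { [P → D A x .] }  — reduce
  I12: { [P → - ) .] }  — reduce

No state contains both a complete item and a shift item.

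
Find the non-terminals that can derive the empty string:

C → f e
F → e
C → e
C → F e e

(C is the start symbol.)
None

A non-terminal is nullable if it can derive ε (the empty string): either it has an ε-production, or it has a production whose right-hand side consists entirely of nullable non-terminals.

There are no ε-productions, so no non-terminal can derive ε.
No non-terminals are nullable.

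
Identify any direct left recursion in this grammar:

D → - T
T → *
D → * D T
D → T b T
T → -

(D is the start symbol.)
No direct left recursion

Direct left recursion occurs when N → N α for some non-terminal N (the right-hand side begins with the left-hand side itself).

D → - T: starts with '-'
T → *: starts with '*'
D → * D T: starts with '*'
D → T b T: starts with T
T → -: starts with '-'

No direct left recursion found.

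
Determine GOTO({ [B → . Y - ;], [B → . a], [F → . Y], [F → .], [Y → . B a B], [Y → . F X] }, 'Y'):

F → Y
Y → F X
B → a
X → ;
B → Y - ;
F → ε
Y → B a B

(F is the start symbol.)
GOTO(I, 'Y') = CLOSURE({ [A → αX.β] : [A → α.Xβ] ∈ I, X = 'Y' })

Items with dot before 'Y', with the dot advanced:
  [B → . Y - ;] → [B → Y . - ;]
  [F → . Y] → [F → Y .]
Closure adds nothing (no advanced item has the dot before a non-terminal).

GOTO = { [B → Y . - ;], [F → Y .] }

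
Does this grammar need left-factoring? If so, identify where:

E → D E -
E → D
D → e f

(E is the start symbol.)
Yes, E has productions with common prefix 'D'

Left-factoring is needed when two productions for the same non-terminal
share a common prefix on the right-hand side.

Productions for E:
  E → D E -
  E → D

Found common prefix 'D' in productions for E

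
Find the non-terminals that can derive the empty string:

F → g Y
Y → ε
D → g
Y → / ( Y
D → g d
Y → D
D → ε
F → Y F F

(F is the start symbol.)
ε-productions: Y → ε, D → ε
So Y, D are immediately nullable.
No further non-terminal can be added: every production for the remaining non-terminals contains a terminal or a non-nullable non-terminal.
Nullable = { 'D', 'Y' }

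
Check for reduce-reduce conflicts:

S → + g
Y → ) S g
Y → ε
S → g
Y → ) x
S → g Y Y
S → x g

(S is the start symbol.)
Augment with S' → S and build the canonical LR(0) collection (I0 = CLOSURE({[S' → . S]}), then GOTO on every symbol after a dot until no new states appear). It has 13 states:
  I0: { [S → . + g], [S → . g Y Y], [S → . g], [S → . x g], [S' → . S] }  — shift
  I1: { [S → + . g] }  — shift
  I2: { [S' → S .] }  — accept
  I3: { [S → g . Y Y], [S → g .], [Y → . ) S g], [Y → . ) x], [Y → .] }  — shift, 2 reduces
  I4: { [S → x . g] }  — shift
  I5: { [S → x g .] }  — reduce
  I6: { [S → . + g], [S → . g Y Y], [S → . g], [S → . x g], [Y → ) . S g], [Y → ) . x] }  — shift
  I7: { [S → g Y . Y], [Y → . ) S g], [Y → . ) x], [Y → .] }  — shift, reduce
  I8: { [S → g Y Y .] }  — reduce
  I9: { [Y → ) S . g] }  — shift
  I10: { [S → x . g], [Y → ) x .] }  — shift, reduce
  I11: { [Y → ) S g .] }  — reduce
  I12: { [S → + g .] }  — reduce

I3 contains complete items [S → g .], [Y → .] — reduce-reduce conflict.

Answer: Yes — I3: [S → g .] vs [Y → .]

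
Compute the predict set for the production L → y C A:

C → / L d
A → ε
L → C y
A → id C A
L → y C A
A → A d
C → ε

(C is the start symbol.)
PREDICT(L → y C A) = (FIRST(RHS) \ {ε}) ∪ (FOLLOW(L) if ε ∈ FIRST(RHS), i.e. RHS ⇒* ε)
FIRST(y C A) = { 'y' }
ε ∉ FIRST(y C A), so FOLLOW(L) is not added.
PREDICT(L → y C A) = { 'y' }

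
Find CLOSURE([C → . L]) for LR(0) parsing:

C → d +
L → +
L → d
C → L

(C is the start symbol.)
Start with: [C → . L]
  [C → . L] has the dot before L: add [L → . +], [L → . d]
No further items can be added.

CLOSURE = { [C → . L], [L → . +], [L → . d] }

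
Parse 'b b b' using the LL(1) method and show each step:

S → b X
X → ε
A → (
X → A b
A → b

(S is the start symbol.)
Stack is shown with the top on the left.

Stack  Input    Action
----------------------
S $    b b b $  output S → b X
b X $  b b b $  match 'b'
X $    b b $    output X → A b
A b $  b b $    output A → b
b b $  b b $    match 'b'
b $    b $      match 'b'
$      $        accept

The string is accepted.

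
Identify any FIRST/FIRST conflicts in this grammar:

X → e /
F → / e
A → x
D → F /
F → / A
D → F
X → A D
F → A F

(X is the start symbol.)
Yes. F → '/' e / F → '/' A on { '/' }; D → F '/' / D → F on { '/', 'x' }

A FIRST/FIRST conflict occurs when two productions N → α and N → β for the same non-terminal have FIRST(α) ∩ FIRST(β) ≠ ∅ (with ε ∈ FIRST of a nullable right-hand side, so two nullable alternatives also conflict).

FIRST sets of the non-terminals at (or reachable through a nullable prefix from) the front of some alternative:
  FIRST(A) = { 'x' }
  FIRST(F) = { '/', 'x' }

Productions for X:
  X → e /: FIRST = { 'e' }
  X → A D: FIRST = { 'x' }
Productions for F:
  F → / e: FIRST = { '/' }
  F → / A: FIRST = { '/' }
  F → A F: FIRST = { 'x' }
Productions for D:
  D → F /: FIRST = { '/', 'x' }
  D → F: FIRST = { '/', 'x' }
A has only one production, so no FIRST/FIRST conflict is possible there.

Conflict for F: F → / e and F → / A
  Overlap: { '/' }
Conflict for D: D → F / and D → F
  Overlap: { '/', 'x' }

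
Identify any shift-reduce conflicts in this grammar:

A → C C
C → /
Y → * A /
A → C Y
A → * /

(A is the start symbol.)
No shift-reduce conflicts

A shift-reduce conflict occurs when an LR(0) state has both:
  - a complete (reduce) item [A → α .] (dot at the end), and
  - a shift item [B → β . c γ] (dot before a terminal).

Augment with A' → A and build the canonical LR(0) collection (I0 = CLOSURE({[A' → . A]}), then GOTO on every symbol after a dot until no new states appear). It has 11 states:
  I0: { [A → . * /], [A → . C C], [A → . C Y], [A' → . A], [C → . /] }  — shift
  I1: { [A → * . /] }  — shift
  I2: { [C → / .] }  — reduce
  I3: { [A' → A .] }  — accept
  I4: { [A → C . C], [A → C . Y], [C → . /], [Y → . * A /] }  — shift
  I5: { [A → . * /], [A → . C C], [A → . C Y], [C → . /], [Y → * . A /] }  — shift
  I6: { [A → C C .] }  — reduce
  I7: { [A → C Y .] }  — reduce
  I8: { [Y → * A . /] }  — shift
  I9: { [Y → * A / .] }  — reduce
  I10: { [A → * / .] }  — reduce

No state contains both a complete item and a shift item.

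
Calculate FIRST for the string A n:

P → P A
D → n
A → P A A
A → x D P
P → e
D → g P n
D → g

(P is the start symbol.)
{ 'e', 'x' }

FIRST sets of the non-terminals involved (from the grammar, by fixed-point iteration):
  FIRST(A) = { 'e', 'x' }

To compute FIRST(A n), process the symbols left to right:
Symbol A is a non-terminal. Add FIRST(A) \ {ε} = { 'e', 'x' }
A is not nullable (ε ∉ FIRST(A)), so stop here.
FIRST(A n) = { 'e', 'x' }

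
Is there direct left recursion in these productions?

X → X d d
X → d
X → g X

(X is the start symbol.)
Yes, X is left-recursive

X → X d d: LEFT RECURSIVE (starts with X)
X → d: starts with d
X → g X: starts with g

The grammar has direct left recursion on: X.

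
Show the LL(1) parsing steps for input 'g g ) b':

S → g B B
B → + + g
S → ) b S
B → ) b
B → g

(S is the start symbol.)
LL(1) parsing maintains a stack (initially the start symbol over $) and the input. At each step: if the stack top is a terminal, match it against the current input token; if it is a non-terminal N, replace it with the RHS of M[N, lookahead] (the unique production whose predict set contains the lookahead).

Stack is shown with the top on the left.

Stack    Input      Action
--------------------------
S $      g g ) b $  output S → g B B
g B B $  g g ) b $  match 'g'
B B $    g ) b $    output B → g
g B $    g ) b $    match 'g'
B $      ) b $      output B → ) b
) b $    ) b $      match ')'
b $      b $        match 'b'
$        $          accept

The string is accepted.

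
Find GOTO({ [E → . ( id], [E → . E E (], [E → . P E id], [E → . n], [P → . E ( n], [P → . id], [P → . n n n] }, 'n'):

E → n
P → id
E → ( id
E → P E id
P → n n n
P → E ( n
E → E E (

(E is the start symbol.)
GOTO(I, 'n') = CLOSURE({ [A → αX.β] : [A → α.Xβ] ∈ I, X = 'n' })

Items with dot before 'n', with the dot advanced:
  [E → . n] → [E → n .]
  [P → . n n n] → [P → n . n n]
Closure adds nothing (no advanced item has the dot before a non-terminal).

GOTO = { [E → n .], [P → n . n n] }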